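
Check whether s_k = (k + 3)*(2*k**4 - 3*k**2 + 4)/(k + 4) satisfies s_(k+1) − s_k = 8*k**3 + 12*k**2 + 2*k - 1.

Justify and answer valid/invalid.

Invalid: residual (-6*k**4 - 44*k**3 - 53*k**2 - 7*k + 8)/(k**2 + 9*k + 20) ≠ 0.

s_(k+1) = (k + 4)*(2*(k + 1)**4 - 3*(k + 1)**2 + 4)/(k + 5)
s_(k+1) − s_k = 2*(4*k**5 + 39*k**4 + 113*k**3 + 102*k**2 + 12*k - 6)/(k**2 + 9*k + 20)
(s_(k+1) − s_k) − t_k = (-6*k**4 - 44*k**3 - 53*k**2 - 7*k + 8)/(k**2 + 9*k + 20)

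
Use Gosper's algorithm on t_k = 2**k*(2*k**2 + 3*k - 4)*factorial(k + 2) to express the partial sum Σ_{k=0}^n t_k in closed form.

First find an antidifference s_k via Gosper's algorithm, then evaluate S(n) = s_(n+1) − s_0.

S(n) = 2*2**n*n*factorial(n + 3) - 2*2**n*factorial(n + 3) + 4

Ratio r(k) = 2*(2*k**3 + 13*k**2 + 22*k + 3)/(2*k**2 + 3*k - 4).
So A=2*k + 6 and B=1, with C=k**2 + 3*k/2 - 2.
Key eq: (2*k + 6)·f(k+1) = (1)·f(k) + (k**2 + 3*k/2 - 2).
Degrees (1,0,2) ⇒ d ≤ 1.
Solve for f: f(k) = (k - 2)/2 (degree 1 ≤ 1).
Certificate R = B(k−1)f/C = (k - 2)/(2*k**2 + 3*k - 4) gives s_k = 2**k*(k - 2)*factorial(k + 2).
Check: Δs_k = 2**k*(2*k**2 + 3*k - 4)*factorial(k + 2). ✓
s_(n+1) = 2**(n + 1)*(n - 1)*factorial(n + 3) and s_(0) = -4, so S(n) = 2*2**n*n*factorial(n + 3) - 2*2**n*factorial(n + 3) + 4.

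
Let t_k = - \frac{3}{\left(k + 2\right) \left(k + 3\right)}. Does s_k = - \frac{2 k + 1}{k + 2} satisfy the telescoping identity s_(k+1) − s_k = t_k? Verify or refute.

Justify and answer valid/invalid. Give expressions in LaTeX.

s_(k+1) = (-2*k - 3)/(k + 3)
s_(k+1) − s_k = -3/(k**2 + 5*k + 6)
(s_(k+1) − s_k) − t_k = 0

Valid: the claim telescopes to t_k.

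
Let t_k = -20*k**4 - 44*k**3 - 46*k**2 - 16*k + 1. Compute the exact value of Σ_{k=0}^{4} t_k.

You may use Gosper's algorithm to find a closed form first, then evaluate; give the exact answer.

Σ = -13015

t_(k+1)/t_k = (20*k**4 + 124*k**3 + 298*k**2 + 320*k + 125)/(20*k**4 + 44*k**3 + 46*k**2 + 16*k - 1).
Normal form (A,B,C) = (1, 1, k**4 + 11*k**3/5 + 23*k**2/10 + 4*k/5 - 1/20).
Set up (1)·f(k+1) − (1)·f(k) − (k**4 + 11*k**3/5 + 23*k**2/10 + 4*k/5 - 1/20) = 0.
Degrees (0,0,4) ⇒ d ≤ 5.
Coefficient equations give f(k) = k*(4*k**4 + k**3 - 4*k - 2)/20.
Then R = B(k−1)f/C = k*(4*k**4 + k**3 - 4*k - 2)/(20*k**4 + 44*k**3 + 46*k**2 + 16*k - 1), so s_k = R(k)·t_k = k*(-4*k**4 - k**3 + 4*k + 2).
Verify: -20*k**4 - 44*k**3 - 46*k**2 - 16*k + 1 matches t_k.
Telescoping: Σ = s_(5) − s_(0) = -13015 − (0) = -13015.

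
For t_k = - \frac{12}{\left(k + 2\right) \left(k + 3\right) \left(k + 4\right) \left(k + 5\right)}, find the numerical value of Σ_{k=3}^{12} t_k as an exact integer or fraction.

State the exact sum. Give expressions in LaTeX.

Σ = -43/2380

The ratio is (k + 2)/(k + 6).
Factor: A=k + 2; B=k + 6; C=1.
f must satisfy (k + 2)·f(k+1) − (k + 5)·f(k) = 1.
Degrees (1,1,0) ⇒ d ≤ 3.
Coefficient equations give f(k) = k*(k**2 + 9*k + 26)/72.
Get s_k = R·t_k = k*(-k**2 - 9*k - 26)/(6*(k + 2)*(k + 3)*(k + 4)) with R(k) = B(k−1)f(k)/C(k) = k*(k + 5)*(k**2 + 9*k + 26)/72.
s_(k+1) − s_k = -12/(k**4 + 14*k**3 + 71*k**2 + 154*k + 120) = t_k.
Telescoping: Σ = s_(13) − s_(3) = -169/1020 − (-31/210) = -43/2380.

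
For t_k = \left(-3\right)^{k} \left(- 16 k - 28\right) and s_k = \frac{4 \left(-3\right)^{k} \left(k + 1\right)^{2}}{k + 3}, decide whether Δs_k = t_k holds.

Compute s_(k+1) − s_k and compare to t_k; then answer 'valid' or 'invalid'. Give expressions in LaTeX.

Invalid: residual \frac{\left(-3\right)^{k} \left(32 k^{2} + 160 k + 176\right)}{k^{2} + 7 k + 12} ≠ 0.

s_(k+1) = 4*(-3)**(k + 1)*(k + 2)**2/(k + 4)
s_(k+1) − s_k = (-3)**k*(-16*k**3 - 108*k**2 - 228*k - 160)/(k**2 + 7*k + 12)
(s_(k+1) − s_k) − t_k = (-3)**k*(32*k**2 + 160*k + 176)/(k**2 + 7*k + 12)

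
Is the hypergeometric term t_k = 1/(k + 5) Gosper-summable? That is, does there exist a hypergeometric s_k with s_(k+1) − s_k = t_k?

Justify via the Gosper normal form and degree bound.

No — the linear system for f has no solution.

t_(k+1)/t_k = (k + 5)/(k + 6).
Factor: A=k + 5; B=k + 6; C=1.
Need (k + 5)·f(k+1) − (k + 5)·f(k) = 1.
d = 0 from the (1,1,0) case.
Put f(k) = c0: A·f(k+1) − B(k−1)·f(k) − C = -1; need -1 = 0 — inconsistent ⇒ no f, not summable.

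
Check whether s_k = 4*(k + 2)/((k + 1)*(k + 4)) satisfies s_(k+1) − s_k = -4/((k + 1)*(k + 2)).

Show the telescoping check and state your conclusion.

Invalid: residual 16*(k + 3)/(k**4 + 12*k**3 + 49*k**2 + 78*k + 40) ≠ 0.

s_(k+1) = 4*(k + 3)/((k + 2)*(k + 5))
s_(k+1) − s_k = 4*(-k**2 - 5*k - 8)/(k**4 + 12*k**3 + 49*k**2 + 78*k + 40)
(s_(k+1) − s_k) − t_k = 16*(k + 3)/(k**4 + 12*k**3 + 49*k**2 + 78*k + 40)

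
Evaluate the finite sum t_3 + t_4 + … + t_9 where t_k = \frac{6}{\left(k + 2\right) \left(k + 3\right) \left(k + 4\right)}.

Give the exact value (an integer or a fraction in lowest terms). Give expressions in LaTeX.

Σ = 21/260

t_(k+1)/t_k = (k + 2)/(k + 5).
Normal form (A,B,C) = (k + 2, k + 5, 1).
Key eq: (k + 2)·f(k+1) = (k + 4)·f(k) + (1).
From deg A=1, deg B=1, deg C=0: d=2.
Match coefficients ⇒ f(k) = k*(k + 5)/12.
R(k) = B(k−1)·f(k)/C(k) = k*(k + 4)*(k + 5)/12; s_k = R·t_k = k*(k + 5)/(2*(k + 2)*(k + 3)).
s_(k+1) − s_k = 6/(k**3 + 9*k**2 + 26*k + 24) = t_k.
Evaluate s at k=10 and k=3: 25/52 and 2/5; difference 21/260.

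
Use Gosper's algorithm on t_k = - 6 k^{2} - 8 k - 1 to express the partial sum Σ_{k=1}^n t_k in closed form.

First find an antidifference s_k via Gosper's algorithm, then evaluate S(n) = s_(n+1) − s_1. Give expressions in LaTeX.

The ratio is (6*k**2 + 20*k + 15)/(6*k**2 + 8*k + 1).
Normal form (A,B,C) = (1, 1, k**2 + 4*k/3 + 1/6).
Set up (1)·f(k+1) − (1)·f(k) − (k**2 + 4*k/3 + 1/6) = 0.
d = 3 from the (0,0,2) case.
A polynomial solution: f(k) = k*(2*k**2 + k - 2)/6.
Get s_k = R·t_k = k*(-2*k**2 - k + 2) with R(k) = B(k−1)f(k)/C(k) = k*(2*k**2 + k - 2)/(6*k**2 + 8*k + 1).
Check: Δs_k = -6*k**2 - 8*k - 1. ✓
Σ_(k=1)^n t_k = s_(n+1) − s_(1) = (-2*n**3 - 7*n**2 - 6*n - 1) − (-1), i.e. n*(-2*n**2 - 7*n - 6).

S(n) = n \left(- 2 n^{2} - 7 n - 6\right)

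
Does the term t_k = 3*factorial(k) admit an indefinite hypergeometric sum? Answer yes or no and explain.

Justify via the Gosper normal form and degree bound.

The ratio is k + 1.
Take A(k)=k + 1, B(k)=1, C(k)=1.
Need (k + 1)·f(k+1) − (1)·f(k) = 1.
From deg A=1, deg B=0, deg C=0: d=-1.
Negative degree bound (-1): no f exists, t_k not Gosper-summable.

No — negative degree bound, so no certificate f.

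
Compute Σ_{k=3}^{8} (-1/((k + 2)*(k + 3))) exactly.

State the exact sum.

Ratio r(k) = (k + 2)/(k + 4).
Normal form (A,B,C) = (k + 2, k + 4, 1).
f must satisfy (k + 2)·f(k+1) − (k + 3)·f(k) = 1.
d = 1 from the (1,1,0) case.
A polynomial solution: f(k) = k/2.
Certificate R = B(k−1)f/C = k*(k + 3)/2 gives s_k = -k/(2*k + 4).
Δs = -1/(k**2 + 5*k + 6), as required.
Sum = s_(9) − s_(3); s_(9) = -9/22, s_(3) = -3/10 ⇒ -6/55.

Σ = -6/55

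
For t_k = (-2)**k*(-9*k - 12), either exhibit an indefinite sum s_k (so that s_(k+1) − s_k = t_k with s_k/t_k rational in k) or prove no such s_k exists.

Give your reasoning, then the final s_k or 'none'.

s_k = (-2)**k*(3*k + 2)

t_(k+1)/t_k = 2*(-3*k - 7)/(3*k + 4).
A = -2, B = 1, C = k + 4/3.
Solve (-2)·f(k+1) − (1)·f(k) = k + 4/3.
From deg A=0, deg B=0, deg C=1: d=1.
Solve for f: f(k) = -(3*k + 2)/9 (degree 1 ≤ 1).
R(k) = B(k−1)·f(k)/C(k) = -(3*k + 2)/(3*(3*k + 4)); s_k = R·t_k = (-2)**k*(3*k + 2).
Δs = (-2)**k*(-9*k - 12), as required.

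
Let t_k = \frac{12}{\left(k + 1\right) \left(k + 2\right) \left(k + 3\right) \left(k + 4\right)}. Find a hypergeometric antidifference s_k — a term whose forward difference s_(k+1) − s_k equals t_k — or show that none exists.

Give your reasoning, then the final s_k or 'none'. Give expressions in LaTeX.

s_k = \frac{2 k \left(k^{2} + 6 k + 11\right)}{3 \left(k + 1\right) \left(k + 2\right) \left(k + 3\right)}

Step 1: r(k) = (k + 1)/(k + 5).
A = k + 1, B = k + 5, C = 1.
Key eq: (k + 1)·f(k+1) = (k + 4)·f(k) + (1).
Degrees (1,1,0) ⇒ d ≤ 3.
Match coefficients ⇒ f(k) = k*(k**2 + 6*k + 11)/18.
So s_k = (B(k−1)f/C)·t_k = (k*(k + 4)*(k**2 + 6*k + 11)/18)·t_k = 2*k*(k**2 + 6*k + 11)/(3*(k + 1)*(k + 2)*(k + 3)).
s_(k+1) − s_k = 12/(k**4 + 10*k**3 + 35*k**2 + 50*k + 24) = t_k.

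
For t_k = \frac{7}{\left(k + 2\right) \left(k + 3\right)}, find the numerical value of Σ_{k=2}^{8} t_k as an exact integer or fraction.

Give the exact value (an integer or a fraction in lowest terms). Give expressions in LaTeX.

Ratio r(k) = (k + 2)/(k + 4).
Take A(k)=k + 2, B(k)=k + 4, C(k)=1.
Key eq: (k + 2)·f(k+1) = (k + 3)·f(k) + (1).
deg f ≤ 1 (via 1,1,0).
Solving with deg f ≤ 1: f(k) = k/2.
Then R = B(k−1)f/C = k*(k + 3)/2, so s_k = R(k)·t_k = 7*k/(2*(k + 2)).
Verify: 7/(k**2 + 5*k + 6) matches t_k.
Telescoping: Σ = s_(9) − s_(2) = 63/22 − (7/4) = 49/44.

Σ = 49/44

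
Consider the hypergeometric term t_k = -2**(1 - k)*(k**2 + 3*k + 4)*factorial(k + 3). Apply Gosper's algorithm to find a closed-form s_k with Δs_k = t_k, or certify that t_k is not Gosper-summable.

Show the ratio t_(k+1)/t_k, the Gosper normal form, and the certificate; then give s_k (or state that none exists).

Ratio r(k) = (k + 4)*(3*k + (k + 1)**2 + 7)/(2*(k**2 + 3*k + 4)).
Gosper form: A/B · C(k+1)/C(k) with A=k/2 + 2, B=1, C=k**2 + 3*k + 4.
Key eq: (k/2 + 2)·f(k+1) = (1)·f(k) + (k**2 + 3*k + 4).
d = 1 from the (1,0,2) case.
Match coefficients ⇒ f(k) = 2*k.
Certificate R = B(k−1)f/C = 2*k/(k**2 + 3*k + 4) gives s_k = -2**(2 - k)*k*factorial(k + 3).
Δs = -2**(1 - k)*(k**2 + 3*k + 4)*factorial(k + 3), as required.

s_k = -2**(2 - k)*k*factorial(k + 3)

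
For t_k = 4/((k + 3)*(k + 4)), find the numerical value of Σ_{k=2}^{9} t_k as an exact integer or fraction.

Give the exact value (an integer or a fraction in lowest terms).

Step 1: r(k) = (k + 3)/(k + 5).
So A=k + 3 and B=k + 5, with C=1.
Need (k + 3)·f(k+1) − (k + 4)·f(k) = 1.
d = 1 from the (1,1,0) case.
Match coefficients ⇒ f(k) = k/3.
So s_k = (B(k−1)f/C)·t_k = (k*(k + 4)/3)·t_k = 4*k/(3*(k + 3)).
s_(k+1) − s_k = 4/(k**2 + 7*k + 12) = t_k.
Evaluate s at k=10 and k=2: 40/39 and 8/15; difference 32/65.

Σ = 32/65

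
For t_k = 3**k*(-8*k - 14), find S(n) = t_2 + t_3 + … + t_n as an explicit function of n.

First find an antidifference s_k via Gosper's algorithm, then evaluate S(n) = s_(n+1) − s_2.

S(n) = -12*3**n*n - 15*3**n + 81

Step 1: r(k) = 3*(4*k + 11)/(4*k + 7).
So A=3 and B=1, with C=k + 7/4.
Need (3)·f(k+1) − (1)·f(k) = k + 7/4.
Degrees (0,0,1) ⇒ d ≤ 1.
Coefficient equations give f(k) = (4*k + 1)/8.
So s_k = (B(k−1)f/C)·t_k = ((4*k + 1)/(2*(4*k + 7)))·t_k = 3**k*(-4*k - 1).
Check: Δs_k = 3**k*(-8*k - 14). ✓
Evaluate: s_(n+1) = 3**(n + 1)*(-4*n - 5); subtract s_(2) = -81 ⇒ S(n) = -12*3**n*n - 15*3**n + 81.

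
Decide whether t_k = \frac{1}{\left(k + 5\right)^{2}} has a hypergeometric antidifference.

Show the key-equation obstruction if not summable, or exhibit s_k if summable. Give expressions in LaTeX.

r(k) = (k + 5)**2/(k + 6)**2 after simplifying.
A = k**2 + 10*k + 25, B = k**2 + 12*k + 36, C = 1.
f must satisfy (k**2 + 10*k + 25)·f(k+1) − (k**2 + 10*k + 25)·f(k) = 1.
From deg A=2, deg B=2, deg C=0: d=0.
f = c0 ⇒ A·f(k+1) − B(k−1)·f(k) − C = -1. The system {-1 = 0} is inconsistent; no antidifference.

No. Not Gosper-summable.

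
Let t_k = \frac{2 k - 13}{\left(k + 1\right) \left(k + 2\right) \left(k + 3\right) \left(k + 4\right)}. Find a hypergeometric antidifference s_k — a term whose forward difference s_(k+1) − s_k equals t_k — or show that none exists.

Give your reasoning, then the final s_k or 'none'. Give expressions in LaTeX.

Compute t_(k+1)/t_k: get (k + 1)*(2*k - 11)/((k + 5)*(2*k - 13)).
Factor: A=k + 1; B=k + 5; C=k - 13/2.
Set up (k + 1)·f(k+1) − (k + 4)·f(k) − (k - 13/2) = 0.
From deg A=1, deg B=1, deg C=1: d=3.
Solving with deg f ≤ 3: f(k) = -k*(2*k**2 + 12*k + 25)/6.
Certificate R = B(k−1)f/C = -k*(k + 4)*(2*k**2 + 12*k + 25)/(3*(2*k - 13)) gives s_k = k*(-2*k**2 - 12*k - 25)/(3*(k + 1)*(k + 2)*(k + 3)).
Δs = (2*k - 13)/(k**4 + 10*k**3 + 35*k**2 + 50*k + 24), as required.

s_k = \frac{k \left(- 2 k^{2} - 12 k - 25\right)}{3 \left(k + 1\right) \left(k + 2\right) \left(k + 3\right)}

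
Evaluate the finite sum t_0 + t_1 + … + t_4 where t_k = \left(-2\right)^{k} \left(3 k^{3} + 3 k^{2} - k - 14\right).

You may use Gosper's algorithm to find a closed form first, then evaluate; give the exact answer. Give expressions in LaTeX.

Σ = 2908

Step 1: r(k) = 2*(-3*k**3 - 12*k**2 - 14*k + 9)/(3*k**3 + 3*k**2 - k - 14).
Take A(k)=-2, B(k)=1, C(k)=k**3 + k**2 - k/3 - 14/3.
Key eq: (-2)·f(k+1) = (1)·f(k) + (k**3 + k**2 - k/3 - 14/3).
Degrees (0,0,3) ⇒ d ≤ 3.
Coefficient equations give f(k) = -(k**3 - k**2 - k - 4)/3.
Get s_k = R·t_k = (-2)**k*(-k**3 + k**2 + k + 4) with R(k) = B(k−1)f(k)/C(k) = -(k**3 - k**2 - k - 4)/(3*k**3 + 3*k**2 - k - 14).
Δs = (-2)**k*(3*k**3 + 3*k**2 - k - 14), as required.
Telescoping: Σ = s_(5) − s_(0) = 2912 − (4) = 2908.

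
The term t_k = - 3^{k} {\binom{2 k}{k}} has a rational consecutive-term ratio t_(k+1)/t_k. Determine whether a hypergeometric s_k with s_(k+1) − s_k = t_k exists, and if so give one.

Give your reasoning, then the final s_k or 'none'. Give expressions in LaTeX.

Ratio r(k) = 6*(2*k + 1)/(k + 1).
Factor: A=12*k + 6; B=k + 1; C=1.
Set up (12*k + 6)·f(k+1) − (k)·f(k) − (1) = 0.
d = -1 from the (1,1,0) case.
d = -1 < 0 ⇒ no nonzero polynomial f; not summable.

none (Gosper's algorithm certifies no s_k)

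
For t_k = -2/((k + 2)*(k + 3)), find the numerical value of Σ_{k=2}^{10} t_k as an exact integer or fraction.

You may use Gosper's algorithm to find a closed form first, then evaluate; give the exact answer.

Σ = -9/26

Ratio r(k) = (k + 2)/(k + 4).
Normal form (A,B,C) = (k + 2, k + 4, 1).
f must satisfy (k + 2)·f(k+1) − (k + 3)·f(k) = 1.
From deg A=1, deg B=1, deg C=0: d=1.
A polynomial solution: f(k) = k/2.
Get s_k = R·t_k = -k/(k + 2) with R(k) = B(k−1)f(k)/C(k) = k*(k + 3)/2.
Check: Δs_k = -2/(k**2 + 5*k + 6). ✓
Telescoping: Σ = s_(11) − s_(2) = -11/13 − (-1/2) = -9/26.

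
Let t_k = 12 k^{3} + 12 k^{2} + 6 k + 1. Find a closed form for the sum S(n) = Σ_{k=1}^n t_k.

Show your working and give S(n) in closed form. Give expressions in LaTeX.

S(n) = n \left(3 n^{3} + 10 n^{2} + 12 n + 6\right)

Step 1: r(k) = (12*k**3 + 48*k**2 + 66*k + 31)/(12*k**3 + 12*k**2 + 6*k + 1).
Factor: A=1; B=1; C=k**3 + k**2 + k/2 + 1/12.
Set up (1)·f(k+1) − (1)·f(k) − (k**3 + k**2 + k/2 + 1/12) = 0.
d = 4 from the (0,0,3) case.
Match coefficients ⇒ f(k) = k**3*(3*k - 2)/12.
So s_k = (B(k−1)f/C)·t_k = (k**3*(3*k - 2)/(12*k**3 + 12*k**2 + 6*k + 1))·t_k = k**3*(3*k - 2).
Check: Δs_k = 12*k**3 + 12*k**2 + 6*k + 1. ✓
s_(n+1) = 3*n**4 + 10*n**3 + 12*n**2 + 6*n + 1 and s_(1) = 1, so S(n) = n*(3*n**3 + 10*n**2 + 12*n + 6).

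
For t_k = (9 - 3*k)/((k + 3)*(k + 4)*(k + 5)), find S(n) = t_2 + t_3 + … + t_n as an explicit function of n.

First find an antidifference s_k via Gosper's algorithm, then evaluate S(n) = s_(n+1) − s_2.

The ratio is (k - 2)*(k + 3)/((k - 3)*(k + 6)).
Normal form (A,B,C) = (k + 3, k + 6, k - 3).
Solve (k + 3)·f(k+1) − (k + 5)·f(k) = k - 3.
Degrees (1,1,1) ⇒ d ≤ 2.
Solve for f: f(k) = -k (degree 1 ≤ 2).
So s_k = (B(k−1)f/C)·t_k = (-k*(k + 5)/(k - 3))·t_k = 3*k/((k + 3)*(k + 4)).
Δs = 3*(3 - k)/(k**3 + 12*k**2 + 47*k + 60), as required.
Telescope: S(n) = s_(n+1) − s_(2) = 3*(n + 1)/(n**2 + 9*n + 20) − (1/5) = (-n**2 + 6*n - 5)/(5*(n**2 + 9*n + 20)).

S(n) = (-n**2 + 6*n - 5)/(5*(n**2 + 9*n + 20))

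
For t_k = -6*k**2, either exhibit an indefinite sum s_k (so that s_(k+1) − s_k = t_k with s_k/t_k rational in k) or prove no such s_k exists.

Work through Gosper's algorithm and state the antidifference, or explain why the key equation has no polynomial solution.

Step 1: r(k) = (k + 1)**2/k**2.
Take A(k)=1, B(k)=1, C(k)=k**2.
Set up (1)·f(k+1) − (1)·f(k) − (k**2) = 0.
Degrees (0,0,2) ⇒ d ≤ 3.
Solve for f: f(k) = k*(k - 1)*(2*k - 1)/6 (degree 3 ≤ 3).
Then R = B(k−1)f/C = (k - 1)*(2*k - 1)/(6*k), so s_k = R(k)·t_k = k*(-2*k**2 + 3*k - 1).
s_(k+1) − s_k = -6*k**2 = t_k.

s_k = k*(-2*k**2 + 3*k - 1)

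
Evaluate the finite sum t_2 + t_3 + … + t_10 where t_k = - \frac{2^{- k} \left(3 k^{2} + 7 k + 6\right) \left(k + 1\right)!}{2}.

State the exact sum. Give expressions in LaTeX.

Σ = -17307645/2

Step 1: r(k) = (k + 2)*(7*k + 3*(k + 1)**2 + 13)/(2*(3*k**2 + 7*k + 6)).
So A=k/2 + 1 and B=1, with C=k**2 + 7*k/3 + 2.
Need (k/2 + 1)·f(k+1) − (1)·f(k) = k**2 + 7*k/3 + 2.
d = 1 from the (1,0,2) case.
Solving with deg f ≤ 1: f(k) = 2*(3*k + 4)/3.
Certificate R = B(k−1)f/C = 2*(3*k + 4)/(3*k**2 + 7*k + 6) gives s_k = -(3*k + 4)*factorial(k + 1)/2**k.
Δs = -(3*k**2 + 7*k + 6)*factorial(k + 1)/(2*2**k), as required.
Evaluate s at k=11 and k=2: -17307675/2 and -15; difference -17307645/2.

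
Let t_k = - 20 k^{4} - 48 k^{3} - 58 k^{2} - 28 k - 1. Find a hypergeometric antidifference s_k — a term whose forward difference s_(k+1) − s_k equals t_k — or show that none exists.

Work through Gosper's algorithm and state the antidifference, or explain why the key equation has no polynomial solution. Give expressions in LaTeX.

s_k = k \left(- 4 k^{4} - 2 k^{3} - 2 k^{2} + 3 k + 4\right)

r(k) = (20*k**4 + 128*k**3 + 322*k**2 + 368*k + 155)/(20*k**4 + 48*k**3 + 58*k**2 + 28*k + 1) after simplifying.
Take A(k)=1, B(k)=1, C(k)=k**4 + 12*k**3/5 + 29*k**2/10 + 7*k/5 + 1/20.
Solve (1)·f(k+1) − (1)·f(k) = k**4 + 12*k**3/5 + 29*k**2/10 + 7*k/5 + 1/20.
deg f ≤ 5 (via 0,0,4).
Coefficient equations give f(k) = k*(4*k**4 + 2*k**3 + 2*k**2 - 3*k - 4)/20.
Certificate R = B(k−1)f/C = k*(4*k**4 + 2*k**3 + 2*k**2 - 3*k - 4)/(20*k**4 + 48*k**3 + 58*k**2 + 28*k + 1) gives s_k = k*(-4*k**4 - 2*k**3 - 2*k**2 + 3*k + 4).
s_(k+1) − s_k = -20*k**4 - 48*k**3 - 58*k**2 - 28*k - 1 = t_k.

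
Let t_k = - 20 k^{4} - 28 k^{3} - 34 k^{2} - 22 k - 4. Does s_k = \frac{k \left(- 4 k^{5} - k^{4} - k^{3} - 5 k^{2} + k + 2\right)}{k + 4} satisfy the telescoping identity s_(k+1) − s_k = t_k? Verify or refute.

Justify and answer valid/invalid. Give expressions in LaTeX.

s_(k+1) = -(k + 1)*(-k + 4*(k + 1)**5 + (k + 1)**4 + (k + 1)**3 + 5*(k + 1)**2 - 3)/(k + 5)
s_(k+1) − s_k = (-20*k**6 - 160*k**5 - 353*k**4 - 462*k**3 - 411*k**2 - 194*k - 32)/(k**2 + 9*k + 20)
(s_(k+1) − s_k) − t_k = 3*(16*k**5 + 111*k**4 + 142*k**3 + 157*k**2 + 94*k + 16)/(k**2 + 9*k + 20)

Invalid: residual \frac{3 \left(16 k^{5} + 111 k^{4} + 142 k^{3} + 157 k^{2} + 94 k + 16\right)}{k^{2} + 9 k + 20} ≠ 0.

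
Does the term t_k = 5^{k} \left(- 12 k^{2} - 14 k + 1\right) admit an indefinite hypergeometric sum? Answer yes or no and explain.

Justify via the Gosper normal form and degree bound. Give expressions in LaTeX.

Yes. s_k = 5^{k} \left(- 3 k^{2} + 4 k - 1\right).

Ratio r(k) = 5*(12*k**2 + 38*k + 25)/(12*k**2 + 14*k - 1).
Gosper form: A/B · C(k+1)/C(k) with A=5, B=1, C=k**2 + 7*k/6 - 1/12.
Solve (5)·f(k+1) − (1)·f(k) = k**2 + 7*k/6 - 1/12.
Bound: deg f ≤ 2.
Match coefficients ⇒ f(k) = (k - 1)*(3*k - 1)/12.
Get s_k = R·t_k = 5**k*(-3*k**2 + 4*k - 1) with R(k) = B(k−1)f(k)/C(k) = (k - 1)*(3*k - 1)/(12*k**2 + 14*k - 1).
Δs = 5**k*(-12*k**2 - 14*k + 1), as required.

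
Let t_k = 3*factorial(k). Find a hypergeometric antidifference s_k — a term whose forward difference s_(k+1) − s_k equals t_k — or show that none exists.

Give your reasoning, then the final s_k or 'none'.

The ratio is k + 1.
Factor: A=k + 1; B=1; C=1.
Need (k + 1)·f(k+1) − (1)·f(k) = 1.
Degrees (1,0,0) ⇒ d ≤ -1.
d = -1 < 0 ⇒ no nonzero polynomial f; not summable.

no hypergeometric antidifference exists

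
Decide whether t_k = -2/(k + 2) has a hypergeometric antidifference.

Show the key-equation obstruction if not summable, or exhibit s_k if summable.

No. Not Gosper-summable.

The ratio is (k + 2)/(k + 3).
A = k + 2, B = k + 3, C = 1.
Key eq: (k + 2)·f(k+1) = (k + 2)·f(k) + (1).
From deg A=1, deg B=1, deg C=0: d=0.
Put f(k) = c0: A·f(k+1) − B(k−1)·f(k) − C = -1; need -1 = 0 — inconsistent ⇒ no f, not summable.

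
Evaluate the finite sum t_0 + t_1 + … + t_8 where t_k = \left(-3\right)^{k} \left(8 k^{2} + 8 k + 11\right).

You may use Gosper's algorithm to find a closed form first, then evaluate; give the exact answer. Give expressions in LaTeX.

The ratio is 3*(-8*k**2 - 24*k - 27)/(8*k**2 + 8*k + 11).
Gosper form: A/B · C(k+1)/C(k) with A=-3, B=1, C=k**2 + k + 11/8.
Set up (-3)·f(k+1) − (1)·f(k) − (k**2 + k + 11/8) = 0.
d = 2 from the (0,0,2) case.
Match coefficients ⇒ f(k) = -(2*k**2 - k + 2)/8.
Then R = B(k−1)f/C = -(2*k**2 - k + 2)/(8*k**2 + 8*k + 11), so s_k = R(k)·t_k = (-3)**k*(-2*k**2 + k - 2).
Check: Δs_k = (-3)**k*(8*k**2 + 8*k + 11). ✓
Telescoping: Σ = s_(9) − s_(0) = 3050865 − (-2) = 3050867.

Σ = 3050867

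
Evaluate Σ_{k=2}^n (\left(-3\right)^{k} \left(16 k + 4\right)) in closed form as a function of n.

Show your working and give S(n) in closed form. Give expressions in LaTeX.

Ratio r(k) = 3*(-4*k - 5)/(4*k + 1).
Normal form (A,B,C) = (-3, 1, k + 1/4).
Key eq: (-3)·f(k+1) = (1)·f(k) + (k + 1/4).
Degrees (0,0,1) ⇒ d ≤ 1.
A polynomial solution: f(k) = -(2*k - 1)/8.
Get s_k = R·t_k = (-3)**k*(2 - 4*k) with R(k) = B(k−1)f(k)/C(k) = -(2*k - 1)/(2*(4*k + 1)).
Verify: (-3)**k*(16*k + 4) matches t_k.
Telescope: S(n) = s_(n+1) − s_(2) = 6*(-3)**n*(2*n + 1) − (-54) = 12*(-3)**n*n + 6*(-3)**n + 54.

S(n) = 12 \left(-3\right)^{n} n + 6 \left(-3\right)^{n} + 54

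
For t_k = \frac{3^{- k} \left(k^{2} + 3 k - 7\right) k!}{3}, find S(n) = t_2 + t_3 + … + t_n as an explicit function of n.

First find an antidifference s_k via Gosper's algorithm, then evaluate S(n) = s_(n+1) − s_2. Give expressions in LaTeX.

Ratio r(k) = (k + 1)*(3*k + (k + 1)**2 - 4)/(3*(k**2 + 3*k - 7)).
Normal form (A,B,C) = (k/3 + 1/3, 1, k**2 + 3*k - 7).
Key eq: (k/3 + 1/3)·f(k+1) = (1)·f(k) + (k**2 + 3*k - 7).
Degrees (1,0,2) ⇒ d ≤ 1.
Solving with deg f ≤ 1: f(k) = 3*(k + 4).
Get s_k = R·t_k = (k + 4)*factorial(k)/3**k with R(k) = B(k−1)f(k)/C(k) = 3*(k + 4)/(k**2 + 3*k - 7).
Verify: (k**2 + 3*k - 7)*factorial(k)/(3*3**k) matches t_k.
Σ_(k=2)^n t_k = s_(n+1) − s_(2) = (3**(-n - 1)*(n + 5)*factorial(n + 1)) − (4/3), i.e. 3**(-n - 1)*(-4*3**n + n**2*factorial(n) + 6*n*factorial(n) + 5*factorial(n)).

S(n) = 3^{- n - 1} \left(- 4 \cdot 3^{n} + n^{2} n! + 6 n n! + 5 n!\right)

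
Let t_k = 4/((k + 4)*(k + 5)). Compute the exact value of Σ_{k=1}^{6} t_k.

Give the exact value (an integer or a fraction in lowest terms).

Ratio r(k) = (k + 4)/(k + 6).
Factor: A=k + 4; B=k + 6; C=1.
Key eq: (k + 4)·f(k+1) = (k + 5)·f(k) + (1).
From deg A=1, deg B=1, deg C=0: d=1.
Solve for f: f(k) = k/4 (degree 1 ≤ 1).
Certificate R = B(k−1)f/C = k*(k + 5)/4 gives s_k = k/(k + 4).
Check: Δs_k = 4/(k**2 + 9*k + 20). ✓
Sum = s_(7) − s_(1); s_(7) = 7/11, s_(1) = 1/5 ⇒ 24/55.

Σ = 24/55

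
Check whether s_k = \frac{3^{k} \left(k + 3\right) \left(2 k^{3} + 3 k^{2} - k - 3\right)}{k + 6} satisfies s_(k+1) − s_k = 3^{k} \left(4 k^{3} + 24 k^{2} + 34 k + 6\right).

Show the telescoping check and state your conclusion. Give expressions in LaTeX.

s_(k+1) = 3**(k + 1)*(2*k**4 + 17*k**3 + 47*k**2 + 45*k + 4)/(k + 7)
s_(k+1) − s_k = 3**k*(4*k**5 + 64*k**4 + 376*k**3 + 931*k**2 + 873*k + 135)/(k**2 + 13*k + 42)
(s_(k+1) − s_k) − t_k = 3**(k + 1)*(-4*k**4 - 46*k**3 - 175*k**2 - 211*k - 39)/(k**2 + 13*k + 42)

Invalid: residual \frac{3^{k + 1} \left(- 4 k^{4} - 46 k^{3} - 175 k^{2} - 211 k - 39\right)}{k^{2} + 13 k + 42} ≠ 0.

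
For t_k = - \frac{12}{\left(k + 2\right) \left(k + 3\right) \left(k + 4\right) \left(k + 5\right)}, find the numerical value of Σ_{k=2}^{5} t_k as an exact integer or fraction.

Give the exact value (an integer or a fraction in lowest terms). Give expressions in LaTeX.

Σ = -1/36

t_(k+1)/t_k = (k + 2)/(k + 6).
Take A(k)=k + 2, B(k)=k + 6, C(k)=1.
Need (k + 2)·f(k+1) − (k + 5)·f(k) = 1.
From deg A=1, deg B=1, deg C=0: d=3.
Match coefficients ⇒ f(k) = k*(k**2 + 9*k + 26)/72.
R(k) = B(k−1)·f(k)/C(k) = k*(k + 5)*(k**2 + 9*k + 26)/72; s_k = R·t_k = k*(-k**2 - 9*k - 26)/(6*(k + 2)*(k + 3)*(k + 4)).
s_(k+1) − s_k = -12/(k**4 + 14*k**3 + 71*k**2 + 154*k + 120) = t_k.
Telescoping: Σ = s_(6) − s_(2) = -29/180 − (-2/15) = -1/36.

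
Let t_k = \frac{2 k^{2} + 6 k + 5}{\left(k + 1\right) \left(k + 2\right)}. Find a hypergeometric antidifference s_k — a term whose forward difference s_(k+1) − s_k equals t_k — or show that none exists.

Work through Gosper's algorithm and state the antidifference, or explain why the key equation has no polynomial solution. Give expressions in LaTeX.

Ratio r(k) = (k + 1)*(6*k + 2*(k + 1)**2 + 11)/((k + 3)*(2*k**2 + 6*k + 5)).
So A=k + 1 and B=k + 3, with C=k**2 + 3*k + 5/2.
Key eq: (k + 1)·f(k+1) = (k + 2)·f(k) + (k**2 + 3*k + 5/2).
Degrees (1,1,2) ⇒ d ≤ 2.
Solve for f: f(k) = k*(2*k + 3)/2 (degree 2 ≤ 2).
R(k) = B(k−1)·f(k)/C(k) = k*(k + 2)*(2*k + 3)/(2*k**2 + 6*k + 5); s_k = R·t_k = k*(2*k + 3)/(k + 1).
Verify: (2*k**2 + 6*k + 5)/(k**2 + 3*k + 2) matches t_k.

s_k = \frac{k \left(2 k + 3\right)}{k + 1}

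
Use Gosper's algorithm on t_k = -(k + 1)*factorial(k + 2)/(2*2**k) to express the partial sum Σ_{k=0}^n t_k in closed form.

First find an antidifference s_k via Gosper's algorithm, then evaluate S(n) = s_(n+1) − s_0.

S(n) = 2 - factorial(n + 3)/(2*2**n)

r(k) = (k + 2)*(k + 3)/(2*(k + 1)) after simplifying.
A = k/2 + 3/2, B = 1, C = k + 1.
Set up (k/2 + 3/2)·f(k+1) − (1)·f(k) − (k + 1) = 0.
Degrees (1,0,1) ⇒ d ≤ 0.
Coefficient equations give f(k) = 2.
Get s_k = R·t_k = -factorial(k + 2)/2**k with R(k) = B(k−1)f(k)/C(k) = 2/(k + 1).
Verify: -(k + 1)*factorial(k + 2)/(2*2**k) matches t_k.
s_(n+1) = -2**(-n - 1)*factorial(n + 3) and s_(0) = -2, so S(n) = 2 - factorial(n + 3)/(2*2**n).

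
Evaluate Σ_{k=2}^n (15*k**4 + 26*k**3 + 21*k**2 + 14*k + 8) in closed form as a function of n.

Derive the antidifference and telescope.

S(n) = 3*n**5 + 14*n**4 + 25*n**3 + 24*n**2 + 18*n - 84

Step 1: r(k) = (15*k**4 + 86*k**3 + 189*k**2 + 194*k + 84)/(15*k**4 + 26*k**3 + 21*k**2 + 14*k + 8).
Take A(k)=1, B(k)=1, C(k)=k**4 + 26*k**3/15 + 7*k**2/5 + 14*k/15 + 8/15.
Key eq: (1)·f(k+1) = (1)·f(k) + (k**4 + 26*k**3/15 + 7*k**2/5 + 14*k/15 + 8/15).
deg f ≤ 5 (via 0,0,4).
A polynomial solution: f(k) = k*(3*k**4 - k**3 - k**2 + 3*k + 4)/15.
Get s_k = R·t_k = k*(3*k**4 - k**3 - k**2 + 3*k + 4) with R(k) = B(k−1)f(k)/C(k) = k*(3*k**4 - k**3 - k**2 + 3*k + 4)/(15*k**4 + 26*k**3 + 21*k**2 + 14*k + 8).
Δs = 15*k**4 + 26*k**3 + 21*k**2 + 14*k + 8, as required.
Telescope: S(n) = s_(n+1) − s_(2) = 3*n**5 + 14*n**4 + 25*n**3 + 24*n**2 + 18*n + 8 − (92) = 3*n**5 + 14*n**4 + 25*n**3 + 24*n**2 + 18*n - 84.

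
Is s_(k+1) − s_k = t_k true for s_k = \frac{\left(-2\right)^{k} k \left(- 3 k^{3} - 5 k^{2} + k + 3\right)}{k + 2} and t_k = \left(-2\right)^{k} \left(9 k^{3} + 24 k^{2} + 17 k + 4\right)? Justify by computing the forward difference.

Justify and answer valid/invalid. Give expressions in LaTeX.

Invalid: residual \frac{\left(-2\right)^{k} \left(- 9 k^{4} - 45 k^{3} - 67 k^{2} - 35 k - 8\right)}{k^{2} + 5 k + 6} ≠ 0.

s_(k+1) = 2*(-2)**k*(3*k**4 + 17*k**3 + 32*k**2 + 22*k + 4)/(k + 3)
s_(k+1) − s_k = (-2)**k*(9*k**5 + 60*k**4 + 146*k**3 + 166*k**2 + 87*k + 16)/(k**2 + 5*k + 6)
(s_(k+1) − s_k) − t_k = (-2)**k*(-9*k**4 - 45*k**3 - 67*k**2 - 35*k - 8)/(k**2 + 5*k + 6)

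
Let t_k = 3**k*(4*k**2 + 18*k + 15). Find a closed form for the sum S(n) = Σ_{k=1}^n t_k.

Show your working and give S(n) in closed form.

Step 1: r(k) = 3*(4*k**2 + 26*k + 37)/(4*k**2 + 18*k + 15).
Factor: A=3; B=1; C=k**2 + 9*k/2 + 15/4.
Key eq: (3)·f(k+1) = (1)·f(k) + (k**2 + 9*k/2 + 15/4).
From deg A=0, deg B=0, deg C=2: d=2.
Coefficient equations give f(k) = k*(2*k + 3)/4.
Get s_k = R·t_k = 3**k*k*(2*k + 3) with R(k) = B(k−1)f(k)/C(k) = k*(2*k + 3)/(4*k**2 + 18*k + 15).
Δs = 3**k*(4*k**2 + 18*k + 15), as required.
Evaluate: s_(n+1) = 3**(n + 1)*(2*n**2 + 7*n + 5); subtract s_(1) = 15 ⇒ S(n) = 6*3**n*n**2 + 21*3**n*n + 15*3**n - 15.

S(n) = 6*3**n*n**2 + 21*3**n*n + 15*3**n - 15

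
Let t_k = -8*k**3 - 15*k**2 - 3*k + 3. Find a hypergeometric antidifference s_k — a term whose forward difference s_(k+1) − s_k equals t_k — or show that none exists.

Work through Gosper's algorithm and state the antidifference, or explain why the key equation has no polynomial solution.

r(k) = (8*k**3 + 39*k**2 + 57*k + 23)/(8*k**3 + 15*k**2 + 3*k - 3) after simplifying.
Factor: A=1; B=1; C=k**3 + 15*k**2/8 + 3*k/8 - 3/8.
Need (1)·f(k+1) − (1)·f(k) = k**3 + 15*k**2/8 + 3*k/8 - 3/8.
d = 4 from the (0,0,3) case.
Solve for f: f(k) = k*(2*k + 1)*(k**2 - 2)/8 (degree 4 ≤ 4).
Then R = B(k−1)f/C = k*(2*k + 1)*(k**2 - 2)/(8*k**3 + 15*k**2 + 3*k - 3), so s_k = R(k)·t_k = k*(-2*k**3 - k**2 + 4*k + 2).
Check: Δs_k = -8*k**3 - 15*k**2 - 3*k + 3. ✓

s_k = k*(-2*k**3 - k**2 + 4*k + 2)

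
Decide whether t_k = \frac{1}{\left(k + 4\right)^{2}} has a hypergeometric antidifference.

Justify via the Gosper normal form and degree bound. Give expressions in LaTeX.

No — key equation has no polynomial f.

t_(k+1)/t_k = (k + 4)**2/(k + 5)**2.
A = k**2 + 8*k + 16, B = k**2 + 10*k + 25, C = 1.
f must satisfy (k**2 + 8*k + 16)·f(k+1) − (k**2 + 8*k + 16)·f(k) = 1.
From deg A=2, deg B=2, deg C=0: d=0.
Generic f = c0 gives residual -1; -1 = 0 cannot hold, so t_k is not Gosper-summable.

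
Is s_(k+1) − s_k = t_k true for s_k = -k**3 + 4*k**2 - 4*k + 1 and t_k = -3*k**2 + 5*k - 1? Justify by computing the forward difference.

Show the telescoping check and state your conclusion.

Valid — Δs_k = t_k.

s_(k+1) = k*(-k**2 + k + 1)
s_(k+1) − s_k = -3*k**2 + 5*k - 1
(s_(k+1) − s_k) − t_k = 0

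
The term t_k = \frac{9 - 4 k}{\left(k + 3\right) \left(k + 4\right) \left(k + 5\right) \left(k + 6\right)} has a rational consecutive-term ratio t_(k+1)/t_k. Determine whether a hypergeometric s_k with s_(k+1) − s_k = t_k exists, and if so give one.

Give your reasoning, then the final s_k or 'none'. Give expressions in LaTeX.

t_(k+1)/t_k = (k + 3)*(4*k - 5)/((k + 7)*(4*k - 9)).
A = k + 3, B = k + 7, C = k - 9/4.
Solve (k + 3)·f(k+1) − (k + 6)·f(k) = k - 9/4.
Bound: deg f ≤ 3.
Coefficient equations give f(k) = -k*(k**2 + 12*k + 167)/240.
R(k) = B(k−1)·f(k)/C(k) = -k*(k + 6)*(k**2 + 12*k + 167)/(60*(4*k - 9)); s_k = R·t_k = k*(k**2 + 12*k + 167)/(60*(k + 3)*(k + 4)*(k + 5)).
Check: Δs_k = (9 - 4*k)/(k**4 + 18*k**3 + 119*k**2 + 342*k + 360). ✓

s_k = \frac{k \left(k^{2} + 12 k + 167\right)}{60 \left(k + 3\right) \left(k + 4\right) \left(k + 5\right)}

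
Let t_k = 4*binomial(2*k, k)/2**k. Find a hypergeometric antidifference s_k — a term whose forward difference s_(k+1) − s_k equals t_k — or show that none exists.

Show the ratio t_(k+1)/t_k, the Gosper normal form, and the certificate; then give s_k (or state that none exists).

no hypergeometric antidifference exists

Compute t_(k+1)/t_k: get (2*k + 1)/(k + 1).
Take A(k)=2*k + 1, B(k)=k + 1, C(k)=1.
f must satisfy (2*k + 1)·f(k+1) − (k)·f(k) = 1.
deg f ≤ -1 (via 1,1,0).
Bound -1 < 0, so the key equation has no polynomial solution.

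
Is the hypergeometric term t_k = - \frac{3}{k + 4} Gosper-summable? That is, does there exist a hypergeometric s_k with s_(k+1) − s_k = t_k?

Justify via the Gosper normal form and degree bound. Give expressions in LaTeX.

The ratio is (k + 4)/(k + 5).
So A=k + 4 and B=k + 5, with C=1.
Solve (k + 4)·f(k+1) − (k + 4)·f(k) = 1.
Degrees (1,1,0) ⇒ d ≤ 0.
f = c0 ⇒ A·f(k+1) − B(k−1)·f(k) − C = -1. The system {-1 = 0} is inconsistent; no antidifference.

No; the coefficient equations for f are inconsistent.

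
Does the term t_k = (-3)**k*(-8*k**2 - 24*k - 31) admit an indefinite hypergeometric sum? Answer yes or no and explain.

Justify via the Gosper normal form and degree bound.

The ratio is 3*(-8*k**2 - 40*k - 63)/(8*k**2 + 24*k + 31).
Gosper form: A/B · C(k+1)/C(k) with A=-3, B=1, C=k**2 + 3*k + 31/8.
Solve (-3)·f(k+1) − (1)·f(k) = k**2 + 3*k + 31/8.
Bound: deg f ≤ 2.
A polynomial solution: f(k) = -(2*k**2 + 3*k + 4)/8.
So s_k = (B(k−1)f/C)·t_k = (-(2*k**2 + 3*k + 4)/(8*k**2 + 24*k + 31))·t_k = (-3)**k*(2*k**2 + 3*k + 4).
Δs = (-3)**k*(-8*k**2 - 24*k - 31), as required.

Yes. s_k = (-3)**k*(2*k**2 + 3*k + 4).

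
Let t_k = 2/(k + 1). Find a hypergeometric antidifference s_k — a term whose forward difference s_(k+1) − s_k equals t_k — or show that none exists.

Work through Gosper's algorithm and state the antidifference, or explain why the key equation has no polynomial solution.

The ratio is (k + 1)/(k + 2).
So A=k + 1 and B=k + 2, with C=1.
Key eq: (k + 1)·f(k+1) = (k + 1)·f(k) + (1).
From deg A=1, deg B=1, deg C=0: d=0.
Put f(k) = c0: A·f(k+1) − B(k−1)·f(k) − C = -1; need -1 = 0 — inconsistent ⇒ no f, not summable.

no hypergeometric antidifference exists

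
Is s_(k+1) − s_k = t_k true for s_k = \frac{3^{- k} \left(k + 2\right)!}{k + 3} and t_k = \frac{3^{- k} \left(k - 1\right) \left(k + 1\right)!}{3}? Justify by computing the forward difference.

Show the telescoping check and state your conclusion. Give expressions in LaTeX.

s_(k+1) = factorial(k + 3)/(3*3**k*(k + 4))
s_(k+1) − s_k = (k**2 + 3*k - 3)*factorial(k + 2)/(3*3**k*(k + 3)*(k + 4))
(s_(k+1) − s_k) − t_k = -(k**2 + 2*k - 6)*factorial(k + 1)/(3*3**k*(k + 3)*(k + 4))

Invalid: residual - \frac{3^{- k} \left(k^{2} + 2 k - 6\right) \left(k + 1\right)!}{3 \left(k + 3\right) \left(k + 4\right)} ≠ 0.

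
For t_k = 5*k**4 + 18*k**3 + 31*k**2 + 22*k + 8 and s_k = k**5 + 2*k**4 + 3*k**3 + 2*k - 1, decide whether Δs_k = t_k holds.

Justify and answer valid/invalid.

Valid: the claim telescopes to t_k.

s_(k+1) = 2*k + (k + 1)**5 + 2*(k + 1)**4 + 3*(k + 1)**3 + 1
s_(k+1) − s_k = 5*k**4 + 18*k**3 + 31*k**2 + 22*k + 8
(s_(k+1) − s_k) − t_k = 0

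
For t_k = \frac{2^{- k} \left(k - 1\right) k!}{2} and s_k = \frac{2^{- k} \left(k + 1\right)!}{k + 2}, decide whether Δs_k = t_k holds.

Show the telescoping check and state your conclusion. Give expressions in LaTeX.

Invalid: residual - \frac{2^{- k} \left(k^{2} + k - 4\right) k!}{2 \left(k + 2\right) \left(k + 3\right)} ≠ 0.

s_(k+1) = factorial(k + 2)/(2*2**k*(k + 3))
s_(k+1) − s_k = (k**2 + 2*k - 2)*factorial(k + 1)/(2*2**k*(k + 2)*(k + 3))
(s_(k+1) − s_k) − t_k = -(k**2 + k - 4)*factorial(k)/(2*2**k*(k + 2)*(k + 3))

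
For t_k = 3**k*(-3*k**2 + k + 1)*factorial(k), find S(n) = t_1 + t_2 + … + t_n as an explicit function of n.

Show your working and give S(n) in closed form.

Step 1: r(k) = 3*(k + 1)*(k - 3*(k + 1)**2 + 2)/(-3*k**2 + k + 1).
Take A(k)=3*k + 3, B(k)=1, C(k)=k**2 - k/3 - 1/3.
f must satisfy (3*k + 3)·f(k+1) − (1)·f(k) = k**2 - k/3 - 1/3.
Degrees (1,0,2) ⇒ d ≤ 1.
Solving with deg f ≤ 1: f(k) = (k - 2)/3.
Then R = B(k−1)f/C = (k - 2)/(3*k**2 - k - 1), so s_k = R(k)·t_k = -3**k*(k - 2)*factorial(k).
Check: Δs_k = 3**k*(-3*k**2 + k + 1)*factorial(k). ✓
Evaluate: s_(n+1) = -3**(n + 1)*(n - 1)*factorial(n + 1); subtract s_(1) = 3 ⇒ S(n) = -3*3**n*n**2*factorial(n) + 3*3**n*factorial(n) - 3.

S(n) = -3*3**n*n**2*factorial(n) + 3*3**n*factorial(n) - 3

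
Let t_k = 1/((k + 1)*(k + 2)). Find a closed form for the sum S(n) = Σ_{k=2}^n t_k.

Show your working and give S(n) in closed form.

S(n) = (n - 1)/(3*(n + 2))

Step 1: r(k) = (k + 1)/(k + 3).
Take A(k)=k + 1, B(k)=k + 3, C(k)=1.
Solve (k + 1)·f(k+1) − (k + 2)·f(k) = 1.
From deg A=1, deg B=1, deg C=0: d=1.
A polynomial solution: f(k) = k.
Certificate R = B(k−1)f/C = k*(k + 2) gives s_k = k/(k + 1).
Check: Δs_k = 1/(k**2 + 3*k + 2). ✓
s_(n+1) = (n + 1)/(n + 2) and s_(2) = 2/3, so S(n) = (n - 1)/(3*(n + 2)).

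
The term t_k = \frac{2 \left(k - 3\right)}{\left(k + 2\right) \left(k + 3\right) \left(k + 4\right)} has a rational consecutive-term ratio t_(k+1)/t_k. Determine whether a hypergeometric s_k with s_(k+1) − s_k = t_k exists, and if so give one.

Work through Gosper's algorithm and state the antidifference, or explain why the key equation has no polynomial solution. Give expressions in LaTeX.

s_k = \frac{k \left(- k - 17\right)}{6 \left(k + 2\right) \left(k + 3\right)}

Ratio r(k) = (k - 2)*(k + 2)/((k - 3)*(k + 5)).
Take A(k)=k + 2, B(k)=k + 5, C(k)=k - 3.
f must satisfy (k + 2)·f(k+1) − (k + 4)·f(k) = k - 3.
From deg A=1, deg B=1, deg C=1: d=2.
A polynomial solution: f(k) = -k*(k + 17)/12.
Certificate R = B(k−1)f/C = -k*(k + 4)*(k + 17)/(12*(k - 3)) gives s_k = k*(-k - 17)/(6*(k + 2)*(k + 3)).
Check: Δs_k = 2*(k - 3)/(k**3 + 9*k**2 + 26*k + 24). ✓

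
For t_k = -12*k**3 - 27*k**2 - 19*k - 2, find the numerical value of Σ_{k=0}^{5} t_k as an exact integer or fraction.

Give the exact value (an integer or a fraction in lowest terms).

Σ = -4482

Step 1: r(k) = (12*k**3 + 63*k**2 + 109*k + 60)/(12*k**3 + 27*k**2 + 19*k + 2).
A = 1, B = 1, C = k**3 + 9*k**2/4 + 19*k/12 + 1/6.
Key eq: (1)·f(k+1) = (1)·f(k) + (k**3 + 9*k**2/4 + 19*k/12 + 1/6).
From deg A=0, deg B=0, deg C=3: d=4.
A polynomial solution: f(k) = k*(3*k**3 + 3*k**2 - k - 3)/12.
Get s_k = R·t_k = k*(-3*k**3 - 3*k**2 + k + 3) with R(k) = B(k−1)f(k)/C(k) = k*(3*k**3 + 3*k**2 - k - 3)/(12*k**3 + 27*k**2 + 19*k + 2).
Verify: -12*k**3 - 27*k**2 - 19*k - 2 matches t_k.
Σ_(k=0)^(5) t_k = s_(6) − s_(0) = -4482 − (0) = -4482.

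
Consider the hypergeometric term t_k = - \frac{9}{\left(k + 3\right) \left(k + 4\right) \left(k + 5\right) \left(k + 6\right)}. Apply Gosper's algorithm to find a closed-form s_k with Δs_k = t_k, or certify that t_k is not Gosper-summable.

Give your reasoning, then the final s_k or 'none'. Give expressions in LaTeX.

s_k = \frac{k \left(- k^{2} - 12 k - 47\right)}{20 \left(k + 3\right) \left(k + 4\right) \left(k + 5\right)}

Compute t_(k+1)/t_k: get (k + 3)/(k + 7).
Factor: A=k + 3; B=k + 7; C=1.
f must satisfy (k + 3)·f(k+1) − (k + 6)·f(k) = 1.
Bound: deg f ≤ 3.
A polynomial solution: f(k) = k*(k**2 + 12*k + 47)/180.
R(k) = B(k−1)·f(k)/C(k) = k*(k + 6)*(k**2 + 12*k + 47)/180; s_k = R·t_k = k*(-k**2 - 12*k - 47)/(20*(k + 3)*(k + 4)*(k + 5)).
Check: Δs_k = -9/(k**4 + 18*k**3 + 119*k**2 + 342*k + 360). ✓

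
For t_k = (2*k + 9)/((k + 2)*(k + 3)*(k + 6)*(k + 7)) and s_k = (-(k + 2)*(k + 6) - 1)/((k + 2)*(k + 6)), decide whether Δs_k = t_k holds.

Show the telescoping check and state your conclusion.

s_(k+1) = (-(k + 3)*(k + 7) - 1)/((k + 3)*(k + 7))
s_(k+1) − s_k = (2*k + 9)/(k**4 + 18*k**3 + 113*k**2 + 288*k + 252)
(s_(k+1) − s_k) − t_k = 0

valid; difference matches t_k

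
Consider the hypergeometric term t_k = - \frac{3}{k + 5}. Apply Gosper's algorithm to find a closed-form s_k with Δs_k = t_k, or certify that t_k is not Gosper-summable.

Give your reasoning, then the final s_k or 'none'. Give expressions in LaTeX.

not Gosper-summable; s_k does not exist

t_(k+1)/t_k = (k + 5)/(k + 6).
Factor: A=k + 5; B=k + 6; C=1.
Set up (k + 5)·f(k+1) − (k + 5)·f(k) − (1) = 0.
Degrees (1,1,0) ⇒ d ≤ 0.
Generic f = c0 gives residual -1; -1 = 0 cannot hold, so t_k is not Gosper-summable.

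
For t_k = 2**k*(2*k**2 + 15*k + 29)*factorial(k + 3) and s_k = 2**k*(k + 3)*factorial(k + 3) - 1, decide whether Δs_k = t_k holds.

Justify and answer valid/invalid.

Valid: the claim telescopes to t_k.

s_(k+1) = 2**(k + 1)*(k + 4)*factorial(k + 4) - 1
s_(k+1) − s_k = 2**k*(2*k**2 + 15*k + 29)*factorial(k + 3)
(s_(k+1) − s_k) − t_k = 0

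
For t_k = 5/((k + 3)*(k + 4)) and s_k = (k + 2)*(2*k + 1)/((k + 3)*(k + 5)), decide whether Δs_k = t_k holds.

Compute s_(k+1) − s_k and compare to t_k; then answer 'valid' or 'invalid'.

s_(k+1) = (k + 3)*(2*k + 3)/((k + 4)*(k + 6))
s_(k+1) − s_k = (11*k**2 + 67*k + 87)/(k**4 + 18*k**3 + 119*k**2 + 342*k + 360)
(s_(k+1) − s_k) − t_k = 3*(2*k**2 + 4*k - 21)/(k**4 + 18*k**3 + 119*k**2 + 342*k + 360)

Invalid: residual 3*(2*k**2 + 4*k - 21)/(k**4 + 18*k**3 + 119*k**2 + 342*k + 360) ≠ 0.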